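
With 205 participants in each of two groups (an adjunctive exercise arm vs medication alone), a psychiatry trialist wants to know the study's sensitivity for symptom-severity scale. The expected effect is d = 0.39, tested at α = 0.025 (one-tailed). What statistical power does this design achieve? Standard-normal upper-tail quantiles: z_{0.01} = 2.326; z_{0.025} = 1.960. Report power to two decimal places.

power ≈ 0.98

For two equal groups, power = Φ(d·√(n/2) − z_{α}).
d·√(n/2) = 0.39 × √(205/2) = 0.39 × 10.124 = 3.948.
z_β = 3.948 − 1.960 = 1.988.
Power = Φ(1.988) = 0.977.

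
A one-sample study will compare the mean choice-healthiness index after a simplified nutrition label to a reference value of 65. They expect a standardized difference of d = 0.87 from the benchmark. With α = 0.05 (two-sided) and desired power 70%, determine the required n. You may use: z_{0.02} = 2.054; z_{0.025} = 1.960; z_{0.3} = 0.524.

n = 9

For a one-sample test: n = ((z_{α/2} + z_β) / d)².
z_{α/2} + z_β = 1.960 + 0.524 = 2.484.
n = (2.484 / 0.87)² = 2.855² = 8.15.
Round up.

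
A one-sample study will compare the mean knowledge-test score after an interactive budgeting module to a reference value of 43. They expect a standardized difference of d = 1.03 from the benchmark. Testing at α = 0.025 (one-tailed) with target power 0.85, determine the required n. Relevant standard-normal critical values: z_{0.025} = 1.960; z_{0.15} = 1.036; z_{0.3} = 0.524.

n = 9

For a one-sample test: n = ((z_{α} + z_β) / d)².
z_{α} + z_β = 1.960 + 1.036 = 2.996.
n = (2.996 / 1.03)² = 2.909² = 8.46.
Round up.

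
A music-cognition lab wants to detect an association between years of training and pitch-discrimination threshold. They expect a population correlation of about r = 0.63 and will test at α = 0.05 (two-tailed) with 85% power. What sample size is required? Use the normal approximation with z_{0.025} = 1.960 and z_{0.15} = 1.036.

Fisher's z: C = ½·ln((1+r)/(1−r)) = ½·ln(4.4054) = 0.7414.
n = ((z_{α/2} + z_β)/C)² + 3.
(1.960 + 1.036) / 0.7414 = 2.996 / 0.7414 = 4.041.
n = 4.041² + 3 = 16.33 + 3 = 19.3.
Round up.

n = 20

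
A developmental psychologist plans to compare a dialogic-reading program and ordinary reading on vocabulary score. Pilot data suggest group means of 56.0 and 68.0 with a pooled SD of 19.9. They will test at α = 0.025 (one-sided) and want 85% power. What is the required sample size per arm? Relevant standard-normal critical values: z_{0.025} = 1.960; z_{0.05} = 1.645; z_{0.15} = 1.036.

n = 50 per group

Cohen's d = |M₁ − M₂| / SD_pooled = |56.0 − 68.0| / 19.9 = 12.0 / 19.9 = 0.603.
For two independent groups with equal n: n = 2·((z_{α} + z_β) / d)².
z_{α} + z_β = 1.960 + 1.036 = 2.996.
n = 2 × (2.996 / 0.603)² = 2 × 4.968² = 2 × 24.69 = 49.4.
Round up to the next whole participant.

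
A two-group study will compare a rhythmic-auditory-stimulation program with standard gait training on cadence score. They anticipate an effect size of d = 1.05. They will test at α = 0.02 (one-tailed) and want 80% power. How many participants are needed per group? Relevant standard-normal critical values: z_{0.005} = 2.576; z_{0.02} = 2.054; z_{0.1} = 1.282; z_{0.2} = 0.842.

n = 16 per group

For two independent groups with equal n: n = 2·((z_{α} + z_β) / d)².
z_{α} + z_β = 2.054 + 0.842 = 2.896.
n = 2 × (2.896 / 1.05)² = 2 × 2.758² = 2 × 7.61 = 15.2.
Round up to the next whole participant.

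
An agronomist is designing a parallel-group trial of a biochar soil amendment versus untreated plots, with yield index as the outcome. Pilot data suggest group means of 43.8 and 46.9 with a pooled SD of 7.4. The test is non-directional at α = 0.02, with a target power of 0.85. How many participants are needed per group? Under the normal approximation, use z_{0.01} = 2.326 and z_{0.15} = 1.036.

Cohen's d = |M₁ − M₂| / SD_pooled = |43.8 − 46.9| / 7.4 = 3.1 / 7.4 = 0.419.
For two independent groups with equal n: n = 2·((z_{α/2} + z_β) / d)².
z_{α/2} + z_β = 2.326 + 1.036 = 3.362.
n = 2 × (3.362 / 0.419)² = 2 × 8.024² = 2 × 64.38 = 128.8.
Round up to the next whole participant.

n = 129 per group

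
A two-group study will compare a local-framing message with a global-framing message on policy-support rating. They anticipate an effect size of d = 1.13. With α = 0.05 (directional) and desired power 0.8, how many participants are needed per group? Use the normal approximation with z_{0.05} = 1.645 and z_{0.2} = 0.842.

For two independent groups with equal n: n = 2·((z_{α} + z_β) / d)².
z_{α} + z_β = 1.645 + 0.842 = 2.487.
n = 2 × (2.487 / 1.13)² = 2 × 2.201² = 2 × 4.84 = 9.7.
Round up to the next whole participant.

n = 10 per group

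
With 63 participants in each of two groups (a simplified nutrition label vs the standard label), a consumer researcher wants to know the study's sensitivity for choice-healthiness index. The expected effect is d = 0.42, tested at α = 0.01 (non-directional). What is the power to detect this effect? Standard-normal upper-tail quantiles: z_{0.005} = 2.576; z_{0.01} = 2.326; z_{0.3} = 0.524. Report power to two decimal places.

power ≈ 0.41

For two equal groups, power = Φ(d·√(n/2) − z_{α/2}).
d·√(n/2) = 0.42 × √(63/2) = 0.42 × 5.612 = 2.357.
z_β = 2.357 − 2.576 = -0.219.
Power = Φ(-0.219) = 0.413.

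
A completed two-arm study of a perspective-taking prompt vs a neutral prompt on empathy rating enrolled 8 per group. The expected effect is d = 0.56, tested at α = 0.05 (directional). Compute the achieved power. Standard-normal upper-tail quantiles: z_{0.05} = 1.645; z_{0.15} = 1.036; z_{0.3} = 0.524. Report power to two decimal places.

For two equal groups, power = Φ(d·√(n/2) − z_{α}).
d·√(n/2) = 0.56 × √(8/2) = 0.56 × 2.000 = 1.120.
z_β = 1.120 − 1.645 = -0.525.
Power = Φ(-0.525) = 0.300.

power ≈ 0.30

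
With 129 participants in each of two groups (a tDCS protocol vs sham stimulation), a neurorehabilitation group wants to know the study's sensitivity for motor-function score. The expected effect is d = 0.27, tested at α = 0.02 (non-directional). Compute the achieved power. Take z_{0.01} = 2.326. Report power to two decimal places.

power ≈ 0.44

For two equal groups, power = Φ(d·√(n/2) − z_{α/2}).
d·√(n/2) = 0.27 × √(129/2) = 0.27 × 8.031 = 2.168.
z_β = 2.168 − 2.326 = -0.158.
Power = Φ(-0.158) = 0.437.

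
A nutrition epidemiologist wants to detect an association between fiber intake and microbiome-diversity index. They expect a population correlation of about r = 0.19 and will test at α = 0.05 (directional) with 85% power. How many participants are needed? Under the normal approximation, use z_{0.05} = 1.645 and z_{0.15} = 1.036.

Fisher's z: C = ½·ln((1+r)/(1−r)) = ½·ln(1.4691) = 0.1923.
n = ((z_{α} + z_β)/C)² + 3.
(1.645 + 1.036) / 0.1923 = 2.681 / 0.1923 = 13.942.
n = 13.942² + 3 = 194.37 + 3 = 197.4.
Round up.

n = 198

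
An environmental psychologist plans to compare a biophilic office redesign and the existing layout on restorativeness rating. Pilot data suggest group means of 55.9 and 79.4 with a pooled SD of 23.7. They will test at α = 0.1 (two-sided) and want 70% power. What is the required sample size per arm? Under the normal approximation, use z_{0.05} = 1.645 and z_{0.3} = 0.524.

n = 10 per group

Cohen's d = |M₁ − M₂| / SD_pooled = |55.9 − 79.4| / 23.7 = 23.5 / 23.7 = 0.992.
For two independent groups with equal n: n = 2·((z_{α/2} + z_β) / d)².
z_{α/2} + z_β = 1.645 + 0.524 = 2.169.
n = 2 × (2.169 / 0.992)² = 2 × 2.186² = 2 × 4.78 = 9.6.
Round up to the next whole participant.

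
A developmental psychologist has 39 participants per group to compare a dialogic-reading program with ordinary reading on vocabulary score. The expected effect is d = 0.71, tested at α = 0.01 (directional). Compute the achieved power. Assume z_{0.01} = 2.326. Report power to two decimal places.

For two equal groups, power = Φ(d·√(n/2) − z_{α}).
d·√(n/2) = 0.71 × √(39/2) = 0.71 × 4.416 = 3.135.
z_β = 3.135 − 2.326 = 0.809.
Power = Φ(0.809) = 0.791.

power ≈ 0.79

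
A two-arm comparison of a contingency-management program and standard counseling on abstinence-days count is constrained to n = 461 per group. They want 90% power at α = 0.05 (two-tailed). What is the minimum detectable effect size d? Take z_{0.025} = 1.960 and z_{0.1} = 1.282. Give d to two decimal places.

For two independent groups of n = 461 each: d_min = (z_{α/2} + z_β)·√(2/n).
z-sum = 1.960 + 1.282 = 3.242.
d_min = 3.242 × √(2/461) = 3.242 × 0.0659 = 0.214.

d_min ≈ 0.21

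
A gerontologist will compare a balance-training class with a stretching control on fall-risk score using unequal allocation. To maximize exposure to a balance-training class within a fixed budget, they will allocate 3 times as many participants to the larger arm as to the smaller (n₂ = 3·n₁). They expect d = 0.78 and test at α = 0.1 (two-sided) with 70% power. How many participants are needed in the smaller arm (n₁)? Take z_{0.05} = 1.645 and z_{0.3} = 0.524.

n₁ = 11

With allocation ratio k = n₂/n₁ = 3, Var(x̄₁−x̄₂) = σ²(1/n₁ + 1/(k·n₁)) = σ²·(k+1)/(k·n₁).
So n₁ = (1 + 1/k)·((z_{α/2} + z_β)/d)² = 1.333 × (2.169/0.78)².
n₁ = 1.333 × 7.73 = 10.3.
Round up: n₁ = 11, giving n₂ = 3 × 11 = 33.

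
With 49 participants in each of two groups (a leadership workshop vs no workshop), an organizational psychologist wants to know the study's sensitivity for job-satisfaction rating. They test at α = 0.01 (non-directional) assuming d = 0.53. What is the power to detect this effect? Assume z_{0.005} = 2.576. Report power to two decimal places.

For two equal groups, power = Φ(d·√(n/2) − z_{α/2}).
d·√(n/2) = 0.53 × √(49/2) = 0.53 × 4.950 = 2.623.
z_β = 2.623 − 2.576 = 0.047.
Power = Φ(0.047) = 0.519.

power ≈ 0.52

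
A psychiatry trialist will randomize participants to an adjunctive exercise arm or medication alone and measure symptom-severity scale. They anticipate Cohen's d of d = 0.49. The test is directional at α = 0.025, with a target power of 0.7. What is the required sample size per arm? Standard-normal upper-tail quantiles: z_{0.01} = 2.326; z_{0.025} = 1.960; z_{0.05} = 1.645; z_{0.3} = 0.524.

n = 52 per group

For two independent groups with equal n: n = 2·((z_{α} + z_β) / d)².
z_{α} + z_β = 1.960 + 0.524 = 2.484.
n = 2 × (2.484 / 0.49)² = 2 × 5.069² = 2 × 25.70 = 51.4.
Round up to the next whole participant.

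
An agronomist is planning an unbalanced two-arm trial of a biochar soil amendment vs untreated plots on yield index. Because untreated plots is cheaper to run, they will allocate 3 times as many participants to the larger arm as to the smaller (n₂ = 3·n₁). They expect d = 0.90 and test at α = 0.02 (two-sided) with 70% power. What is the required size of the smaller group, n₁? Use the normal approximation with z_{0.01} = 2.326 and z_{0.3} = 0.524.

n₁ = 14

With allocation ratio k = n₂/n₁ = 3, Var(x̄₁−x̄₂) = σ²(1/n₁ + 1/(k·n₁)) = σ²·(k+1)/(k·n₁).
So n₁ = (1 + 1/k)·((z_{α/2} + z_β)/d)² = 1.333 × (2.850/0.90)².
n₁ = 1.333 × 10.03 = 13.4.
Round up: n₁ = 14, giving n₂ = 3 × 14 = 42.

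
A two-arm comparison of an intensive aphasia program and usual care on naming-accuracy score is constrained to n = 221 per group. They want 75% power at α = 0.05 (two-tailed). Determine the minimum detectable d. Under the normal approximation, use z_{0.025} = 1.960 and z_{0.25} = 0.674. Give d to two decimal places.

d_min ≈ 0.25

For two independent groups of n = 221 each: d_min = (z_{α/2} + z_β)·√(2/n).
z-sum = 1.960 + 0.674 = 2.634.
d_min = 2.634 × √(2/221) = 2.634 × 0.0951 = 0.251.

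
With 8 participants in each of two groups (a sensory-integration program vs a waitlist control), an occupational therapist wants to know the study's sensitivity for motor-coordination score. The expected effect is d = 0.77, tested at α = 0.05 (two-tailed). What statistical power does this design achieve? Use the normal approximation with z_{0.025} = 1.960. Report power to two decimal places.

power ≈ 0.34

For two equal groups, power = Φ(d·√(n/2) − z_{α/2}).
d·√(n/2) = 0.77 × √(8/2) = 0.77 × 2.000 = 1.540.
z_β = 1.540 − 1.960 = -0.420.
Power = Φ(-0.420) = 0.337.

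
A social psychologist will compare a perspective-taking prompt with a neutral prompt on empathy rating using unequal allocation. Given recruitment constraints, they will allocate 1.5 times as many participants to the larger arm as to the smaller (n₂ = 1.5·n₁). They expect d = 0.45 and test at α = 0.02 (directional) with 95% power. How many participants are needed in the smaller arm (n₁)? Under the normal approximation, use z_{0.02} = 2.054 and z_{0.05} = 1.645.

With allocation ratio k = n₂/n₁ = 1.5, Var(x̄₁−x̄₂) = σ²(1/n₁ + 1/(k·n₁)) = σ²·(k+1)/(k·n₁).
So n₁ = (1 + 1/k)·((z_{α} + z_β)/d)² = 1.667 × (3.699/0.45)².
n₁ = 1.667 × 67.57 = 112.6.
Round up: n₁ = 113, giving n₂ = ⌈1.5 × 113⌉ = ⌈169.5⌉ = 170.

n₁ = 113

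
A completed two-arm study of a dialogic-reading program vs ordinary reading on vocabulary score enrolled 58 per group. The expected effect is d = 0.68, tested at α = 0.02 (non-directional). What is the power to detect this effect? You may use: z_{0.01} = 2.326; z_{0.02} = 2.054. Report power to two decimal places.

For two equal groups, power = Φ(d·√(n/2) − z_{α/2}).
d·√(n/2) = 0.68 × √(58/2) = 0.68 × 5.385 = 3.662.
z_β = 3.662 − 2.326 = 1.336.
Power = Φ(1.336) = 0.909.

power ≈ 0.91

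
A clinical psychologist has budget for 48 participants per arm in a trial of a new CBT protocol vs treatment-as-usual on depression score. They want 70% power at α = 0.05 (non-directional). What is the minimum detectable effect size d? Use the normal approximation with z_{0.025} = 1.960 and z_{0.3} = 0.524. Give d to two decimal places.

d_min ≈ 0.51

For two independent groups of n = 48 each: d_min = (z_{α/2} + z_β)·√(2/n).
z-sum = 1.960 + 0.524 = 2.484.
d_min = 2.484 × √(2/48) = 2.484 × 0.2041 = 0.507.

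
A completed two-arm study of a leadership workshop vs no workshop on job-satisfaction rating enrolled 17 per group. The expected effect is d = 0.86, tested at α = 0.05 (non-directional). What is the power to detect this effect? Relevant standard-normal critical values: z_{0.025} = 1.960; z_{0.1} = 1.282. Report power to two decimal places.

For two equal groups, power = Φ(d·√(n/2) − z_{α/2}).
d·√(n/2) = 0.86 × √(17/2) = 0.86 × 2.915 = 2.507.
z_β = 2.507 − 1.960 = 0.547.
Power = Φ(0.547) = 0.708.

power ≈ 0.71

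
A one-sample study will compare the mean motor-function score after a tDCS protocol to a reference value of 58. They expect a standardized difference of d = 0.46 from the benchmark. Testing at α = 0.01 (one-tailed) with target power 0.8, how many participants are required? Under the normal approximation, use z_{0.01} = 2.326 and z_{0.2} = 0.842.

n = 48

For a one-sample test: n = ((z_{α} + z_β) / d)².
z_{α} + z_β = 2.326 + 0.842 = 3.168.
n = (3.168 / 0.46)² = 6.887² = 47.43.
Round up.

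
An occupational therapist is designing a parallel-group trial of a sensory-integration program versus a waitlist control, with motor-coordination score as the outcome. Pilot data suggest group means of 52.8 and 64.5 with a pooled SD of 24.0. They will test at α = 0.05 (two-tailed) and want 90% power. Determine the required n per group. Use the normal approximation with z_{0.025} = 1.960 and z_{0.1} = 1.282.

Cohen's d = |M₁ − M₂| / SD_pooled = |52.8 − 64.5| / 24.0 = 11.7 / 24.0 = 0.488.
For two independent groups with equal n: n = 2·((z_{α/2} + z_β) / d)².
z_{α/2} + z_β = 1.960 + 1.282 = 3.242.
n = 2 × (3.242 / 0.488)² = 2 × 6.643² = 2 × 44.14 = 88.3.
Round up to the next whole participant.

n = 89 per group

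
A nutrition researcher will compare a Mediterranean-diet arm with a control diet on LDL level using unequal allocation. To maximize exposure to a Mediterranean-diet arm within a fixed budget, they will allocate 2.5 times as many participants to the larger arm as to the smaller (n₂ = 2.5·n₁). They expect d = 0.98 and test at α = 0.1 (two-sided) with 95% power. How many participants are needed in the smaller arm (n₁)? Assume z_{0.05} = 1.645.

With allocation ratio k = n₂/n₁ = 2.5, Var(x̄₁−x̄₂) = σ²(1/n₁ + 1/(k·n₁)) = σ²·(k+1)/(k·n₁).
So n₁ = (1 + 1/k)·((z_{α/2} + z_β)/d)² = 1.400 × (3.290/0.98)².
n₁ = 1.400 × 11.27 = 15.8.
Round up: n₁ = 16, giving n₂ = 2.5 × 16 = 40.

n₁ = 16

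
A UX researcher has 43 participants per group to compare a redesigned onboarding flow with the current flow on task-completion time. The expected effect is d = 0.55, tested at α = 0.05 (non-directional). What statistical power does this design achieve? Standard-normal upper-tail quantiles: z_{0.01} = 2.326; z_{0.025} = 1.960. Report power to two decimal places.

For two equal groups, power = Φ(d·√(n/2) − z_{α/2}).
d·√(n/2) = 0.55 × √(43/2) = 0.55 × 4.637 = 2.550.
z_β = 2.550 − 1.960 = 0.590.
Power = Φ(0.590) = 0.722.

power ≈ 0.72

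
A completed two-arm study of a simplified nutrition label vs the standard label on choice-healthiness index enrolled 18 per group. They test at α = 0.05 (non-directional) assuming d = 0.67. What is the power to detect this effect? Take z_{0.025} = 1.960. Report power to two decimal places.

For two equal groups, power = Φ(d·√(n/2) − z_{α/2}).
d·√(n/2) = 0.67 × √(18/2) = 0.67 × 3.000 = 2.010.
z_β = 2.010 − 1.960 = 0.050.
Power = Φ(0.050) = 0.520.

power ≈ 0.52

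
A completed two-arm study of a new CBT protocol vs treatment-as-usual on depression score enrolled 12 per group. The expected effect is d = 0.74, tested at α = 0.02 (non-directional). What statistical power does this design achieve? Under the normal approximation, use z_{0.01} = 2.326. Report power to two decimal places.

power ≈ 0.30

For two equal groups, power = Φ(d·√(n/2) − z_{α/2}).
d·√(n/2) = 0.74 × √(12/2) = 0.74 × 2.449 = 1.813.
z_β = 1.813 − 2.326 = -0.513.
Power = Φ(-0.513) = 0.304.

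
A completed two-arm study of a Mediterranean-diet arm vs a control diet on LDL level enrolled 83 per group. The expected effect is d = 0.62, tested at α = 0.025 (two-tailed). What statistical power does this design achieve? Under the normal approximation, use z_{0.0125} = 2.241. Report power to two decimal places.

power ≈ 0.96

For two equal groups, power = Φ(d·√(n/2) − z_{α/2}).
d·√(n/2) = 0.62 × √(83/2) = 0.62 × 6.442 = 3.994.
z_β = 3.994 − 2.241 = 1.753.
Power = Φ(1.753) = 0.960.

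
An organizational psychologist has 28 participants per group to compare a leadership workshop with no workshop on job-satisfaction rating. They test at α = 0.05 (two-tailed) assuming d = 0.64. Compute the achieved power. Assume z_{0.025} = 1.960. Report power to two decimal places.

For two equal groups, power = Φ(d·√(n/2) − z_{α/2}).
d·√(n/2) = 0.64 × √(28/2) = 0.64 × 3.742 = 2.395.
z_β = 2.395 − 1.960 = 0.435.
Power = Φ(0.435) = 0.668.

power ≈ 0.67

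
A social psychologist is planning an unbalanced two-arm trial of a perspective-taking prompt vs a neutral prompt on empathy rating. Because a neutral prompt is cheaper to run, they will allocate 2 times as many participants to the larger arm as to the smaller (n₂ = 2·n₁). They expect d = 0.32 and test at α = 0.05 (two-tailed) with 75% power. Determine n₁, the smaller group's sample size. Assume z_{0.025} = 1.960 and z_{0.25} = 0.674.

n₁ = 102

With allocation ratio k = n₂/n₁ = 2, Var(x̄₁−x̄₂) = σ²(1/n₁ + 1/(k·n₁)) = σ²·(k+1)/(k·n₁).
So n₁ = (1 + 1/k)·((z_{α/2} + z_β)/d)² = 1.500 × (2.634/0.32)².
n₁ = 1.500 × 67.75 = 101.6.
Round up: n₁ = 102, giving n₂ = 2 × 102 = 204.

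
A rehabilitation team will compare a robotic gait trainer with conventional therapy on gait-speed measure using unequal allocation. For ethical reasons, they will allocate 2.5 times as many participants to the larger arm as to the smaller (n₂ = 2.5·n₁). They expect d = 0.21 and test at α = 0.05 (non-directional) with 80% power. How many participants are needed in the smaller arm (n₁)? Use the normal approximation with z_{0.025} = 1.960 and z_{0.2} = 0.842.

With allocation ratio k = n₂/n₁ = 2.5, Var(x̄₁−x̄₂) = σ²(1/n₁ + 1/(k·n₁)) = σ²·(k+1)/(k·n₁).
So n₁ = (1 + 1/k)·((z_{α/2} + z_β)/d)² = 1.400 × (2.802/0.21)².
n₁ = 1.400 × 178.03 = 249.2.
Round up: n₁ = 250, giving n₂ = 2.5 × 250 = 625.

n₁ = 250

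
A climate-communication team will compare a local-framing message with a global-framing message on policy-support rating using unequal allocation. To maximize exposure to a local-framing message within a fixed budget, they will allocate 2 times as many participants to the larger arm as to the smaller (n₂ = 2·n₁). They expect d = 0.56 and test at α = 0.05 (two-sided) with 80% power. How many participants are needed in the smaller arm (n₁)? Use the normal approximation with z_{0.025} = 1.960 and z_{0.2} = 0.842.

With allocation ratio k = n₂/n₁ = 2, Var(x̄₁−x̄₂) = σ²(1/n₁ + 1/(k·n₁)) = σ²·(k+1)/(k·n₁).
So n₁ = (1 + 1/k)·((z_{α/2} + z_β)/d)² = 1.500 × (2.802/0.56)².
n₁ = 1.500 × 25.04 = 37.6.
Round up: n₁ = 38, giving n₂ = 2 × 38 = 76.

n₁ = 38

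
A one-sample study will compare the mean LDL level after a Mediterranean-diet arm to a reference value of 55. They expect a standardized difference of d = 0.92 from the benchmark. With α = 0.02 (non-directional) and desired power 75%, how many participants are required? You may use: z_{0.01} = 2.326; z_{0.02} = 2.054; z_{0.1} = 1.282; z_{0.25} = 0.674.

For a one-sample test: n = ((z_{α/2} + z_β) / d)².
z_{α/2} + z_β = 2.326 + 0.674 = 3.000.
n = (3.000 / 0.92)² = 3.261² = 10.63.
Round up.

n = 11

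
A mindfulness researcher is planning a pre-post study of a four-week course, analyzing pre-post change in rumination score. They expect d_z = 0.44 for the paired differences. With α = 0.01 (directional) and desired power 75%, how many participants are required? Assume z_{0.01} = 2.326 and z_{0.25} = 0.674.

For a paired (one-sample on differences) test: n = ((z_{α} + z_β) / d)².
z_{α} + z_β = 2.326 + 0.674 = 3.000.
n = (3.000 / 0.44)² = 6.818² = 46.49.
Round up.

n = 47 pairs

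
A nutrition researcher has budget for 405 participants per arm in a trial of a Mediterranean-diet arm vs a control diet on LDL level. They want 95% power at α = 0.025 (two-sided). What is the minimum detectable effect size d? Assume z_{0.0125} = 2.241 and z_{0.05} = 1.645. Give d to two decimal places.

For two independent groups of n = 405 each: d_min = (z_{α/2} + z_β)·√(2/n).
z-sum = 2.241 + 1.645 = 3.886.
d_min = 3.886 × √(2/405) = 3.886 × 0.0703 = 0.273.

d_min ≈ 0.27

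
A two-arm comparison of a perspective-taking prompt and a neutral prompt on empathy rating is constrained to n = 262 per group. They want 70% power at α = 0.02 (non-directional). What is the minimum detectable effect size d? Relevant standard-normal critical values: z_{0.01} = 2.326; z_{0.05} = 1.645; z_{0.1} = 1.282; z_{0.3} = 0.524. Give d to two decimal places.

For two independent groups of n = 262 each: d_min = (z_{α/2} + z_β)·√(2/n).
z-sum = 2.326 + 0.524 = 2.850.
d_min = 2.850 × √(2/262) = 2.850 × 0.0874 = 0.249.

d_min ≈ 0.25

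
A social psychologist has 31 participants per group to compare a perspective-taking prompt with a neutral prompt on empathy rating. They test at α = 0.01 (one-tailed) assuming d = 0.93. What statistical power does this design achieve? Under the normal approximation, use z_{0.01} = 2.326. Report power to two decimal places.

power ≈ 0.91

For two equal groups, power = Φ(d·√(n/2) − z_{α}).
d·√(n/2) = 0.93 × √(31/2) = 0.93 × 3.937 = 3.661.
z_β = 3.661 − 2.326 = 1.335.
Power = Φ(1.335) = 0.909.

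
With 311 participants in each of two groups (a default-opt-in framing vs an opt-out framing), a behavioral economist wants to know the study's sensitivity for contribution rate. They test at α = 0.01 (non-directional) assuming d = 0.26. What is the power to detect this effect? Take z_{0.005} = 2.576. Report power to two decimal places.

power ≈ 0.75

For two equal groups, power = Φ(d·√(n/2) − z_{α/2}).
d·√(n/2) = 0.26 × √(311/2) = 0.26 × 12.470 = 3.242.
z_β = 3.242 − 2.576 = 0.666.
Power = Φ(0.666) = 0.747.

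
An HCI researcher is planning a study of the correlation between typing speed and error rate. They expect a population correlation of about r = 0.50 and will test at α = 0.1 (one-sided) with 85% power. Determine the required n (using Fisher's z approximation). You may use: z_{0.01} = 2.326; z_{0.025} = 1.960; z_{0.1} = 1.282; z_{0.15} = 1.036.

n = 21

Fisher's z: C = ½·ln((1+r)/(1−r)) = ½·ln(3.0000) = 0.5493.
n = ((z_{α} + z_β)/C)² + 3.
(1.282 + 1.036) / 0.5493 = 2.318 / 0.5493 = 4.220.
n = 4.220² + 3 = 17.81 + 3 = 20.8.
Round up.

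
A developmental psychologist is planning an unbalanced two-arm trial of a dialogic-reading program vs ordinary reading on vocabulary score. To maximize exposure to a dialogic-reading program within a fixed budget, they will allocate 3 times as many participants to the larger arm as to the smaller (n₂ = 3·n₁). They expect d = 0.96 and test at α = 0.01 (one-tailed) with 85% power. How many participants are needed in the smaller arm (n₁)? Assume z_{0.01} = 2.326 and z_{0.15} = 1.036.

n₁ = 17

With allocation ratio k = n₂/n₁ = 3, Var(x̄₁−x̄₂) = σ²(1/n₁ + 1/(k·n₁)) = σ²·(k+1)/(k·n₁).
So n₁ = (1 + 1/k)·((z_{α} + z_β)/d)² = 1.333 × (3.362/0.96)².
n₁ = 1.333 × 12.26 = 16.4.
Round up: n₁ = 17, giving n₂ = 3 × 17 = 51.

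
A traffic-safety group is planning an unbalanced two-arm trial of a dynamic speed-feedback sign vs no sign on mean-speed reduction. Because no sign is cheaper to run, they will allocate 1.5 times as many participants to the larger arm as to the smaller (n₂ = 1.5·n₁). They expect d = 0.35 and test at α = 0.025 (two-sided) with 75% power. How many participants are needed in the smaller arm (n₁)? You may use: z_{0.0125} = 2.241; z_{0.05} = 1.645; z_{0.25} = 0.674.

With allocation ratio k = n₂/n₁ = 1.5, Var(x̄₁−x̄₂) = σ²(1/n₁ + 1/(k·n₁)) = σ²·(k+1)/(k·n₁).
So n₁ = (1 + 1/k)·((z_{α/2} + z_β)/d)² = 1.667 × (2.915/0.35)².
n₁ = 1.667 × 69.37 = 115.6.
Round up: n₁ = 116, giving n₂ = 1.5 × 116 = 174.

n₁ = 116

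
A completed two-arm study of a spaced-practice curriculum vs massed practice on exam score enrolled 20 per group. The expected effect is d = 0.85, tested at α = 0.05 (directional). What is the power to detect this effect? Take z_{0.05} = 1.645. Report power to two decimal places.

power ≈ 0.85

For two equal groups, power = Φ(d·√(n/2) − z_{α}).
d·√(n/2) = 0.85 × √(20/2) = 0.85 × 3.162 = 2.688.
z_β = 2.688 − 1.645 = 1.043.
Power = Φ(1.043) = 0.852.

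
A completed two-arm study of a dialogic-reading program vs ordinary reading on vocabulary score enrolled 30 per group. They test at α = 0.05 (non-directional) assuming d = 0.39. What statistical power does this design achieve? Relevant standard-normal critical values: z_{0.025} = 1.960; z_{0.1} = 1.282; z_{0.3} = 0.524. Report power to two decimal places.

For two equal groups, power = Φ(d·√(n/2) − z_{α/2}).
d·√(n/2) = 0.39 × √(30/2) = 0.39 × 3.873 = 1.510.
z_β = 1.510 − 1.960 = -0.450.
Power = Φ(-0.450) = 0.327.

power ≈ 0.33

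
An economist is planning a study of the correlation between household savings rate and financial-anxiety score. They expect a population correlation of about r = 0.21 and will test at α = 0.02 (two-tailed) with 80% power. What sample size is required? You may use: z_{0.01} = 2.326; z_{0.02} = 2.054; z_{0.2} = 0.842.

Fisher's z: C = ½·ln((1+r)/(1−r)) = ½·ln(1.5316) = 0.2132.
n = ((z_{α/2} + z_β)/C)² + 3.
(2.326 + 0.842) / 0.2132 = 3.168 / 0.2132 = 14.859.
n = 14.859² + 3 = 220.80 + 3 = 223.8.
Round up.

n = 224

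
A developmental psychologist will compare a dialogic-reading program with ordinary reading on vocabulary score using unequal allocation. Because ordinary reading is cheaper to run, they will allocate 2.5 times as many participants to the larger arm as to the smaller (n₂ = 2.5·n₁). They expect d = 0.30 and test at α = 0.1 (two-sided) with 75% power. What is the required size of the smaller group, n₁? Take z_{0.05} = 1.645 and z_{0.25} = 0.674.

With allocation ratio k = n₂/n₁ = 2.5, Var(x̄₁−x̄₂) = σ²(1/n₁ + 1/(k·n₁)) = σ²·(k+1)/(k·n₁).
So n₁ = (1 + 1/k)·((z_{α/2} + z_β)/d)² = 1.400 × (2.319/0.30)².
n₁ = 1.400 × 59.75 = 83.7.
Round up: n₁ = 84, giving n₂ = 2.5 × 84 = 210.

n₁ = 84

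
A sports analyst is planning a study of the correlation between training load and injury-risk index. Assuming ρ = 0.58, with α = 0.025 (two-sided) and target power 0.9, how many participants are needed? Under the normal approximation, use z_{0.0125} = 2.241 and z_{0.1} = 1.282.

n = 32

Fisher's z: C = ½·ln((1+r)/(1−r)) = ½·ln(3.7619) = 0.6625.
n = ((z_{α/2} + z_β)/C)² + 3.
(2.241 + 1.282) / 0.6625 = 3.523 / 0.6625 = 5.318.
n = 5.318² + 3 = 28.28 + 3 = 31.3.
Round up.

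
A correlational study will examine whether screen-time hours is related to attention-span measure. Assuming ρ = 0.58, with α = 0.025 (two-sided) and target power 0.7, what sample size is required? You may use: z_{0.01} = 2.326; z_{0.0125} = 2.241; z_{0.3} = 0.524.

Fisher's z: C = ½·ln((1+r)/(1−r)) = ½·ln(3.7619) = 0.6625.
n = ((z_{α/2} + z_β)/C)² + 3.
(2.241 + 0.524) / 0.6625 = 2.765 / 0.6625 = 4.174.
n = 4.174² + 3 = 17.42 + 3 = 20.4.
Round up.

n = 21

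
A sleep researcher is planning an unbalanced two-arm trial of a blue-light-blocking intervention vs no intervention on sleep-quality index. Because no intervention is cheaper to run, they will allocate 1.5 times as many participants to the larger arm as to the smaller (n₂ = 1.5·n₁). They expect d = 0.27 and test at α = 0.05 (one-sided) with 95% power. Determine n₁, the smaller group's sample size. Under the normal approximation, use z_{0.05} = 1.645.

With allocation ratio k = n₂/n₁ = 1.5, Var(x̄₁−x̄₂) = σ²(1/n₁ + 1/(k·n₁)) = σ²·(k+1)/(k·n₁).
So n₁ = (1 + 1/k)·((z_{α} + z_β)/d)² = 1.667 × (3.290/0.27)².
n₁ = 1.667 × 148.48 = 247.5.
Round up: n₁ = 248, giving n₂ = 1.5 × 248 = 372.

n₁ = 248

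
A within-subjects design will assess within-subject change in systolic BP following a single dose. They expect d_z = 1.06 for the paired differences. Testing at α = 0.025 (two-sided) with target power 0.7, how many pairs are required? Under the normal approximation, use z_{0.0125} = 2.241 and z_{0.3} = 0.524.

For a paired (one-sample on differences) test: n = ((z_{α/2} + z_β) / d)².
z_{α/2} + z_β = 2.241 + 0.524 = 2.765.
n = (2.765 / 1.06)² = 2.608² = 6.80.
Round up.

n = 7 pairs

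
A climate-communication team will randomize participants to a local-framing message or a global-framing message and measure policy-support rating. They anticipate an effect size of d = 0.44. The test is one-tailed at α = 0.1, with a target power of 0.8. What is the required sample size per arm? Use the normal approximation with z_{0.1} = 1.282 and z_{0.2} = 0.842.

For two independent groups with equal n: n = 2·((z_{α} + z_β) / d)².
z_{α} + z_β = 1.282 + 0.842 = 2.124.
n = 2 × (2.124 / 0.44)² = 2 × 4.827² = 2 × 23.30 = 46.6.
Round up to the next whole participant.

n = 47 per group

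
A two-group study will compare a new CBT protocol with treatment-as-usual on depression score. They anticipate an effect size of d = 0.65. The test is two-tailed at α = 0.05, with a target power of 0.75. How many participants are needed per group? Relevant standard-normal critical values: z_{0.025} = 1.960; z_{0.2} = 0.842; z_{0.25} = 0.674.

n = 33 per group

For two independent groups with equal n: n = 2·((z_{α/2} + z_β) / d)².
z_{α/2} + z_β = 1.960 + 0.674 = 2.634.
n = 2 × (2.634 / 0.65)² = 2 × 4.052² = 2 × 16.42 = 32.8.
Round up to the next whole participant.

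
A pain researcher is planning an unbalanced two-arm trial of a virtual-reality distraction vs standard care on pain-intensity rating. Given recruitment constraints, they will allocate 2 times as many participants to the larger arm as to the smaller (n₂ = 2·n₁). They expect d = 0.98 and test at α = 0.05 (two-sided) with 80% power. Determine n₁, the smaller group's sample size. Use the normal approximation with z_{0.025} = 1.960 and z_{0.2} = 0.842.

n₁ = 13

With allocation ratio k = n₂/n₁ = 2, Var(x̄₁−x̄₂) = σ²(1/n₁ + 1/(k·n₁)) = σ²·(k+1)/(k·n₁).
So n₁ = (1 + 1/k)·((z_{α/2} + z_β)/d)² = 1.500 × (2.802/0.98)².
n₁ = 1.500 × 8.17 = 12.3.
Round up: n₁ = 13, giving n₂ = 2 × 13 = 26.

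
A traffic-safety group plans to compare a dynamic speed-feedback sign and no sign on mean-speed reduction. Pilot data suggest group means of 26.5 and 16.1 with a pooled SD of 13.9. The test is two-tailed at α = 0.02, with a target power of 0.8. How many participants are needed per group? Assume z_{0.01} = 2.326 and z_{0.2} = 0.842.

n = 36 per group

Cohen's d = |M₁ − M₂| / SD_pooled = |26.5 − 16.1| / 13.9 = 10.4 / 13.9 = 0.748.
For two independent groups with equal n: n = 2·((z_{α/2} + z_β) / d)².
z_{α/2} + z_β = 2.326 + 0.842 = 3.168.
n = 2 × (3.168 / 0.748)² = 2 × 4.235² = 2 × 17.94 = 35.9.
Round up to the next whole participant.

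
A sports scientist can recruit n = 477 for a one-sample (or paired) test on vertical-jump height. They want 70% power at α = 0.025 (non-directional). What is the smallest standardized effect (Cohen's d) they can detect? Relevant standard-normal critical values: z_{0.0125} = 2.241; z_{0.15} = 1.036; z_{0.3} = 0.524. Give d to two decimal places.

d_min ≈ 0.13

For a single sample (or paired design) of n = 477: d_min = (z_{α/2} + z_β)/√n.
z-sum = 2.241 + 0.524 = 2.765.
d_min = 2.765 / √477 = 2.765 / 21.840 = 0.127.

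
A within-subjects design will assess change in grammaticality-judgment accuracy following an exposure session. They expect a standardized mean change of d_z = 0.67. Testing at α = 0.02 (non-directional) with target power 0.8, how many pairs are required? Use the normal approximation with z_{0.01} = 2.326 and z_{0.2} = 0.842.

For a paired (one-sample on differences) test: n = ((z_{α/2} + z_β) / d)².
z_{α/2} + z_β = 2.326 + 0.842 = 3.168.
n = (3.168 / 0.67)² = 4.728² = 22.36.
Round up.

n = 23 pairs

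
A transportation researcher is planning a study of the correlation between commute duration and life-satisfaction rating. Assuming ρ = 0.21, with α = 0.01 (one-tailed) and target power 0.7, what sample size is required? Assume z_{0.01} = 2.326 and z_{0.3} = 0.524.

n = 182

Fisher's z: C = ½·ln((1+r)/(1−r)) = ½·ln(1.5316) = 0.2132.
n = ((z_{α} + z_β)/C)² + 3.
(2.326 + 0.524) / 0.2132 = 2.850 / 0.2132 = 13.368.
n = 13.368² + 3 = 178.70 + 3 = 181.7.
Round up.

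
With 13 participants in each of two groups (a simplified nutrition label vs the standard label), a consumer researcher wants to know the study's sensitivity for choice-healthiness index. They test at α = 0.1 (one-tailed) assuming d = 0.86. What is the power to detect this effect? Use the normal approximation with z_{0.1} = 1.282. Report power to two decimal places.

power ≈ 0.82

For two equal groups, power = Φ(d·√(n/2) − z_{α}).
d·√(n/2) = 0.86 × √(13/2) = 0.86 × 2.550 = 2.193.
z_β = 2.193 − 1.282 = 0.911.
Power = Φ(0.911) = 0.819.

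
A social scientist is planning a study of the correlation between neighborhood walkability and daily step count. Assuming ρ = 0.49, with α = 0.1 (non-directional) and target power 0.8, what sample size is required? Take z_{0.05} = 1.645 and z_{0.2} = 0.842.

n = 25

Fisher's z: C = ½·ln((1+r)/(1−r)) = ½·ln(2.9216) = 0.5361.
n = ((z_{α/2} + z_β)/C)² + 3.
(1.645 + 0.842) / 0.5361 = 2.487 / 0.5361 = 4.639.
n = 4.639² + 3 = 21.52 + 3 = 24.5.
Round up.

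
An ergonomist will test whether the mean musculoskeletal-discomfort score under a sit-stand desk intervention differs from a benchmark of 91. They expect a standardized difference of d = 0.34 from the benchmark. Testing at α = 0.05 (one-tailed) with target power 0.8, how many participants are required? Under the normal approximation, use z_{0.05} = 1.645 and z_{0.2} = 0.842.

For a one-sample test: n = ((z_{α} + z_β) / d)².
z_{α} + z_β = 1.645 + 0.842 = 2.487.
n = (2.487 / 0.34)² = 7.315² = 53.50.
Round up.

n = 54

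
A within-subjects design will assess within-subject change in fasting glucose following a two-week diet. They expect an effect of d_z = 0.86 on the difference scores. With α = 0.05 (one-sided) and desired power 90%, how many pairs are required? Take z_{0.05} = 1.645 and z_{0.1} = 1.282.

For a paired (one-sample on differences) test: n = ((z_{α} + z_β) / d)².
z_{α} + z_β = 1.645 + 1.282 = 2.927.
n = (2.927 / 0.86)² = 3.403² = 11.58.
Round up.

n = 12 pairs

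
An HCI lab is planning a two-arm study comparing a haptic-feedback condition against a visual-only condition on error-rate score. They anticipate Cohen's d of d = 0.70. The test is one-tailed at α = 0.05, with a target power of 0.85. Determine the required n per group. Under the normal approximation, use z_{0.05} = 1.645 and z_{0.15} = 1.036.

n = 30 per group

For two independent groups with equal n: n = 2·((z_{α} + z_β) / d)².
z_{α} + z_β = 1.645 + 1.036 = 2.681.
n = 2 × (2.681 / 0.70)² = 2 × 3.830² = 2 × 14.67 = 29.3.
Round up to the next whole participant.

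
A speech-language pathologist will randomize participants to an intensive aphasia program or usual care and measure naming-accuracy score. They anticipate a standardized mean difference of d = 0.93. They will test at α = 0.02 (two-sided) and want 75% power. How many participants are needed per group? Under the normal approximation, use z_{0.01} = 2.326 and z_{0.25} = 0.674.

For two independent groups with equal n: n = 2·((z_{α/2} + z_β) / d)².
z_{α/2} + z_β = 2.326 + 0.674 = 3.000.
n = 2 × (3.000 / 0.93)² = 2 × 3.226² = 2 × 10.41 = 20.8.
Round up to the next whole participant.

n = 21 per group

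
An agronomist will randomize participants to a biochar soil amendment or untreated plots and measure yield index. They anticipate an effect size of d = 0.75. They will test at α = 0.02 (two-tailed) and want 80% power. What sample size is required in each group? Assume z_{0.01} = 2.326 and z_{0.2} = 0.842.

n = 36 per group

For two independent groups with equal n: n = 2·((z_{α/2} + z_β) / d)².
z_{α/2} + z_β = 2.326 + 0.842 = 3.168.
n = 2 × (3.168 / 0.75)² = 2 × 4.224² = 2 × 17.84 = 35.7.
Round up to the next whole participant.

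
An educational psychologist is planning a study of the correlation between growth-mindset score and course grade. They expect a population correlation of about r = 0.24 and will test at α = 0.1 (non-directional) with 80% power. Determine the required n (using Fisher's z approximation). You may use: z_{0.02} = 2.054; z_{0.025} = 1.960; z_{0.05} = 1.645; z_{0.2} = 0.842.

n = 107

Fisher's z: C = ½·ln((1+r)/(1−r)) = ½·ln(1.6316) = 0.2448.
n = ((z_{α/2} + z_β)/C)² + 3.
(1.645 + 0.842) / 0.2448 = 2.487 / 0.2448 = 10.159.
n = 10.159² + 3 = 103.21 + 3 = 106.2.
Round up.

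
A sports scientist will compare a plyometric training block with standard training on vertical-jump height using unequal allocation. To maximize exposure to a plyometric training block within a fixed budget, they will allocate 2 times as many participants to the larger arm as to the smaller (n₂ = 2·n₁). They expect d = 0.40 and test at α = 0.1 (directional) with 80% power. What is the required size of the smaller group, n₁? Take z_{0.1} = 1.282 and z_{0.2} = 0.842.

n₁ = 43

With allocation ratio k = n₂/n₁ = 2, Var(x̄₁−x̄₂) = σ²(1/n₁ + 1/(k·n₁)) = σ²·(k+1)/(k·n₁).
So n₁ = (1 + 1/k)·((z_{α} + z_β)/d)² = 1.500 × (2.124/0.40)².
n₁ = 1.500 × 28.20 = 42.3.
Round up: n₁ = 43, giving n₂ = 2 × 43 = 86.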